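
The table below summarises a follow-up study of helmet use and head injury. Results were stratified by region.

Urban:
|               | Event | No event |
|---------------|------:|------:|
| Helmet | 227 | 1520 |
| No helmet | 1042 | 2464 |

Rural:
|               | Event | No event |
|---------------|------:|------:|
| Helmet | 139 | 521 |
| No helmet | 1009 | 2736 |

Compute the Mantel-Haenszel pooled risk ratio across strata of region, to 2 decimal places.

RR_MH = Σ(aᵢ·n₀ᵢ/nᵢ) / Σ(cᵢ·n₁ᵢ/nᵢ), with n₁ᵢ = aᵢ+bᵢ (exposed), n₀ᵢ = cᵢ+dᵢ (unexposed), nᵢ = n₁ᵢ+n₀ᵢ.
Stratum 1 (Urban): n₁ = 1747, n₀ = 3506, n = 5253; a·n₀/n = 227·3506/5253 = 151.5062; c·n₁/n = 1042·1747/5253 = 346.5399
Stratum 2 (Rural): n₁ = 660, n₀ = 3745, n = 4405; a·n₀/n = 139·3745/4405 = 118.1737; c·n₁/n = 1009·660/4405 = 151.1782
RR_MH = (151.5062 + 118.1737) / (346.5399 + 151.1782) = 269.6799 / 497.7181 = 0.54183

0.54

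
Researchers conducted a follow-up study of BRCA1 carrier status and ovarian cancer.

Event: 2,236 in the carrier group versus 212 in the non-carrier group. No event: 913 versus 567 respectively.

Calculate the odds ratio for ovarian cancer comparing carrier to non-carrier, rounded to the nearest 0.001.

6.550

From the description: a = 2236, b = 913, c = 212, d = 567.
OR = (a·d)/(b·c) = (2236 × 567) / (913 × 212) = 1267812 / 193556 = 6.55010
The odds of ovarian cancer are about 6.55 times as high in the carrier group.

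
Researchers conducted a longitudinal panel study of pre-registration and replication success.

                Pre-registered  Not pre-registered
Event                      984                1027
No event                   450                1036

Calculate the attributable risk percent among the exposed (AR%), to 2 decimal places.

Reading the table with exposure as columns: a = 984 (Pre-registered, case), b = 450 (Pre-registered, non-case), c = 1027 (Not pre-registered, case), d = 1036.
Risk in exposed = 984/1434 = 0.68619; risk in unexposed = 1027/2063 = 0.49782.
RR = 0.68619/0.49782 = 1.37840
AR% = (RR − 1)/RR × 100 = (1.37840 − 1)/1.37840 × 100 = 27.4520%

27.45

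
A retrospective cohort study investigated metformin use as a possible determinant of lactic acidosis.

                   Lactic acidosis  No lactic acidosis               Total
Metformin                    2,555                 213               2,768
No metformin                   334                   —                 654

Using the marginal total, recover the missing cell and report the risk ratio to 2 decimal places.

The missing cell is in the unexposed row: 654 − 334 = 320.
So a = 2555, b = 213, c = 334, d = 320.
RR = [a/(a+b)] / [c/(c+d)] = (2555/2768) / (334/654) = 0.92305/0.51070 = 1.80741

1.81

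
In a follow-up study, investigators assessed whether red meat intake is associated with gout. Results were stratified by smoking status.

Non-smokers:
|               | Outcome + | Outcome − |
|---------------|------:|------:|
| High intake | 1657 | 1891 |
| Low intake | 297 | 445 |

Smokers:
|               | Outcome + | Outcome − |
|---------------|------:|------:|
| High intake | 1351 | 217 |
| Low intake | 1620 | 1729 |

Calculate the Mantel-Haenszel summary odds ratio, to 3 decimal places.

OR_MH = Σ(aᵢdᵢ/nᵢ) / Σ(bᵢcᵢ/nᵢ), where nᵢ is the stratum total.
Stratum 1 (Non-smokers): n = 4290; a·d/n = 1657·445/4290 = 171.8800; b·c/n = 1891·297/4290 = 130.9154
Stratum 2 (Smokers): n = 4917; a·d/n = 1351·1729/4917 = 475.0618; b·c/n = 217·1620/4917 = 71.4948
OR_MH = (171.8800 + 475.0618) / (130.9154 + 71.4948) = 646.9418 / 202.4102 = 3.19619

3.196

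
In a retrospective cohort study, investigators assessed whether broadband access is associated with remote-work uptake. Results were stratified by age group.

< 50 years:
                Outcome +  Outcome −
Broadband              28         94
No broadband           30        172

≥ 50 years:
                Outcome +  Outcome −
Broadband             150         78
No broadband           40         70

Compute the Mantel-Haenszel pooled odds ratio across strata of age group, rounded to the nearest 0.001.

OR_MH = Σ(aᵢdᵢ/nᵢ) / Σ(bᵢcᵢ/nᵢ), where nᵢ is the stratum total.
Stratum 1 (< 50 years): n = 324; a·d/n = 28·172/324 = 14.8642; b·c/n = 94·30/324 = 8.7037
Stratum 2 (≥ 50 years): n = 338; a·d/n = 150·70/338 = 31.0651; b·c/n = 78·40/338 = 9.2308
OR_MH = (14.8642 + 31.0651) / (8.7037 + 9.2308) = 45.9293 / 17.9345 = 2.56095

2.561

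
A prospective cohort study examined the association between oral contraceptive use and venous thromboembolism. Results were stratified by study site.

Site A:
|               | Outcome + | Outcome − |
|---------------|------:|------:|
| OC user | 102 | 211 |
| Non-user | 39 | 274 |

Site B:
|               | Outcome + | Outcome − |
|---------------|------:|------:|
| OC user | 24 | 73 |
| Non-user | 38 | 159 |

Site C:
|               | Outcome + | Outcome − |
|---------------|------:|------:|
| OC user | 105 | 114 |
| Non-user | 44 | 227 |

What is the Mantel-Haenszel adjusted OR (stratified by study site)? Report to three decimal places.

OR_MH = Σ(aᵢdᵢ/nᵢ) / Σ(bᵢcᵢ/nᵢ), where nᵢ is the stratum total.
Stratum 1 (Site A): n = 626; a·d/n = 102·274/626 = 44.6454; b·c/n = 211·39/626 = 13.1454
Stratum 2 (Site B): n = 294; a·d/n = 24·159/294 = 12.9796; b·c/n = 73·38/294 = 9.4354
Stratum 3 (Site C): n = 490; a·d/n = 105·227/490 = 48.6429; b·c/n = 114·44/490 = 10.2367
OR_MH = (44.6454 + 12.9796 + 48.6429) / (13.1454 + 9.4354 + 10.2367) = 106.2678 / 32.8175 = 3.23815

3.238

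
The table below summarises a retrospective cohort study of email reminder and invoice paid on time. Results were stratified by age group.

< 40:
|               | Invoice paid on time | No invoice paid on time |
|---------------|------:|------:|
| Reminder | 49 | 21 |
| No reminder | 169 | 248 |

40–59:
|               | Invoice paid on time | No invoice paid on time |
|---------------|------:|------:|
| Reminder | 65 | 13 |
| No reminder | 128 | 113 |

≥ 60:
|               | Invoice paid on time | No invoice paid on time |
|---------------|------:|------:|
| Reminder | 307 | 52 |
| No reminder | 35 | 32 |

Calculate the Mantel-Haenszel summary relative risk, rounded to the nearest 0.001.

1.638

RR_MH = Σ(aᵢ·n₀ᵢ/nᵢ) / Σ(cᵢ·n₁ᵢ/nᵢ), with n₁ᵢ = aᵢ+bᵢ (exposed), n₀ᵢ = cᵢ+dᵢ (unexposed), nᵢ = n₁ᵢ+n₀ᵢ.
Stratum 1 (< 40): n₁ = 70, n₀ = 417, n = 487; a·n₀/n = 49·417/487 = 41.9569; c·n₁/n = 169·70/487 = 24.2916
Stratum 2 (40–59): n₁ = 78, n₀ = 241, n = 319; a·n₀/n = 65·241/319 = 49.1066; c·n₁/n = 128·78/319 = 31.2978
Stratum 3 (≥ 60): n₁ = 359, n₀ = 67, n = 426; a·n₀/n = 307·67/426 = 48.2840; c·n₁/n = 35·359/426 = 29.4953
RR_MH = (41.9569 + 49.1066 + 48.2840) / (24.2916 + 31.2978 + 29.4953) = 139.3475 / 85.0847 = 1.63775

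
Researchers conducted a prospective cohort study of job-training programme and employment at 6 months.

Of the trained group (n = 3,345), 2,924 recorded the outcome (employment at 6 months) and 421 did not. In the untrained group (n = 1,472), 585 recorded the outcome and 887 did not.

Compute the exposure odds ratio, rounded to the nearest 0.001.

10.531

From the description: a = 2924, b = 421, c = 585, d = 887.
OR = (a·d)/(b·c) = (2924 × 887) / (421 × 585) = 2593588 / 246285 = 10.53084
The odds of employment at 6 months are about 10.53 times as high in the trained group.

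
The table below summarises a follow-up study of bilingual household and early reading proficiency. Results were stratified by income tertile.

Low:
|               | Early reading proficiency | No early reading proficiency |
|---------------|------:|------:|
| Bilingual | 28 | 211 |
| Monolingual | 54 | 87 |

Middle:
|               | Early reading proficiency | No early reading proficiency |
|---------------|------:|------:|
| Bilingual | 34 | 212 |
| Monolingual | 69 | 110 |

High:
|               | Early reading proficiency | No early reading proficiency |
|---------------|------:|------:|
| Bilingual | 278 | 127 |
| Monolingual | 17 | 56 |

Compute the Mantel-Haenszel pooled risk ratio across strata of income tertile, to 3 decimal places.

0.761

RR_MH = Σ(aᵢ·n₀ᵢ/nᵢ) / Σ(cᵢ·n₁ᵢ/nᵢ), with n₁ᵢ = aᵢ+bᵢ (exposed), n₀ᵢ = cᵢ+dᵢ (unexposed), nᵢ = n₁ᵢ+n₀ᵢ.
Stratum 1 (Low): n₁ = 239, n₀ = 141, n = 380; a·n₀/n = 28·141/380 = 10.3895; c·n₁/n = 54·239/380 = 33.9632
Stratum 2 (Middle): n₁ = 246, n₀ = 179, n = 425; a·n₀/n = 34·179/425 = 14.3200; c·n₁/n = 69·246/425 = 39.9388
Stratum 3 (High): n₁ = 405, n₀ = 73, n = 478; a·n₀/n = 278·73/478 = 42.4561; c·n₁/n = 17·405/478 = 14.4038
RR_MH = (10.3895 + 14.3200 + 42.4561) / (33.9632 + 39.9388 + 14.4038) = 67.1655 / 88.3057 = 0.76060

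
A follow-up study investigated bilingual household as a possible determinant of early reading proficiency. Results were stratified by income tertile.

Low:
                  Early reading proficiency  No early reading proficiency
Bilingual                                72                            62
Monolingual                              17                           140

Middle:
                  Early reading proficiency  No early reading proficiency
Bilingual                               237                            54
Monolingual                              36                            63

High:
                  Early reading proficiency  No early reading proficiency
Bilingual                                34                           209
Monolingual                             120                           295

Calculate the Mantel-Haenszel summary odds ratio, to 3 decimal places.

1.887

OR_MH = Σ(aᵢdᵢ/nᵢ) / Σ(bᵢcᵢ/nᵢ), where nᵢ is the stratum total.
Stratum 1 (Low): n = 291; a·d/n = 72·140/291 = 34.6392; b·c/n = 62·17/291 = 3.6220
Stratum 2 (Middle): n = 390; a·d/n = 237·63/390 = 38.2846; b·c/n = 54·36/390 = 4.9846
Stratum 3 (High): n = 658; a·d/n = 34·295/658 = 15.2432; b·c/n = 209·120/658 = 38.1155
OR_MH = (34.6392 + 38.2846 + 15.2432) / (3.6220 + 4.9846 + 38.1155) = 88.1670 / 46.7221 = 1.88705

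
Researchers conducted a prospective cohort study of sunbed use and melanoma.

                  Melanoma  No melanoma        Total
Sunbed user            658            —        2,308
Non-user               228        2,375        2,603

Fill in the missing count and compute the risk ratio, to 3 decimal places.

3.255

The missing cell is in the exposed row: 2308 − 658 = 1650.
So a = 658, b = 1650, c = 228, d = 2375.
RR = [a/(a+b)] / [c/(c+d)] = (658/2308) / (228/2603) = 0.28510/0.08759 = 3.25484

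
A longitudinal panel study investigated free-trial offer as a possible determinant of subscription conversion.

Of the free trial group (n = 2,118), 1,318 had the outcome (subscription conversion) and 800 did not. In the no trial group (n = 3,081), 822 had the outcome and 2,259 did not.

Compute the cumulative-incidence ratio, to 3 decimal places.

From the description: a = 1318, b = 800, c = 822, d = 2259.
Risk in exposed = 1318/2118 = 0.62229; risk in unexposed = 822/3081 = 0.26680.
RR = 0.62229 / 0.26680 = 2.33243
The risk among the exposed is 2.33 times that among the unexposed.

2.332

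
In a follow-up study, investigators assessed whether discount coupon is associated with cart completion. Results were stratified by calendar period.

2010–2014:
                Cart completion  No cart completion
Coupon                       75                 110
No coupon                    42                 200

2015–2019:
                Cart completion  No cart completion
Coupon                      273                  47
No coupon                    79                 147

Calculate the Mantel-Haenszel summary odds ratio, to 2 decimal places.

6.17

OR_MH = Σ(aᵢdᵢ/nᵢ) / Σ(bᵢcᵢ/nᵢ), where nᵢ is the stratum total.
Stratum 1 (2010–2014): n = 427; a·d/n = 75·200/427 = 35.1288; b·c/n = 110·42/427 = 10.8197
Stratum 2 (2015–2019): n = 546; a·d/n = 273·147/546 = 73.5000; b·c/n = 47·79/546 = 6.8004
OR_MH = (35.1288 + 73.5000) / (10.8197 + 6.8004) = 108.6288 / 17.6200 = 6.16507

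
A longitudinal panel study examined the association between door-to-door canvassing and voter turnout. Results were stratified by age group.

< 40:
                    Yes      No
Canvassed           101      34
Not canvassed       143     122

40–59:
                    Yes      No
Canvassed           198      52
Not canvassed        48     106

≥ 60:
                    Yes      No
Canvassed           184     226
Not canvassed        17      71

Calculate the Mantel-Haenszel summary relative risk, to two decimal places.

RR_MH = Σ(aᵢ·n₀ᵢ/nᵢ) / Σ(cᵢ·n₁ᵢ/nᵢ), with n₁ᵢ = aᵢ+bᵢ (exposed), n₀ᵢ = cᵢ+dᵢ (unexposed), nᵢ = n₁ᵢ+n₀ᵢ.
Stratum 1 (< 40): n₁ = 135, n₀ = 265, n = 400; a·n₀/n = 101·265/400 = 66.9125; c·n₁/n = 143·135/400 = 48.2625
Stratum 2 (40–59): n₁ = 250, n₀ = 154, n = 404; a·n₀/n = 198·154/404 = 75.4752; c·n₁/n = 48·250/404 = 29.7030
Stratum 3 (≥ 60): n₁ = 410, n₀ = 88, n = 498; a·n₀/n = 184·88/498 = 32.5141; c·n₁/n = 17·410/498 = 13.9960
RR_MH = (66.9125 + 75.4752 + 32.5141) / (48.2625 + 29.7030 + 13.9960) = 174.9018 / 91.9615 = 1.90190

1.90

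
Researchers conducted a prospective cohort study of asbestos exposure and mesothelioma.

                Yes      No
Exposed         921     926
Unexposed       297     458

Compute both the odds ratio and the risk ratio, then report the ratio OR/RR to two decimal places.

1.21

Cells: a = 921, b = 926, c = 297, d = 458.
OR = (921·458)/(926·297) = 421818/275022 = 1.53376
Risk in exposed = 921/1847 = 0.49865; risk in unexposed = 297/755 = 0.39338; RR = 1.26760
OR/RR = 1.53376 / 1.26760 = 1.20997
The outcome is not rare, so the OR lies further from 1 than the RR.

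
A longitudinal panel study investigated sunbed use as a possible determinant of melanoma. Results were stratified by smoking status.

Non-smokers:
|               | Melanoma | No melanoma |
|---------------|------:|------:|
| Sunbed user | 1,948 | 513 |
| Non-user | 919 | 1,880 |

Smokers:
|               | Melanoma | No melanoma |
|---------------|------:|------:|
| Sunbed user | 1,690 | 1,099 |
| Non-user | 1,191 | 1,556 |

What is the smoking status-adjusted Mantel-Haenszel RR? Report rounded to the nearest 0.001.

1.821

RR_MH = Σ(aᵢ·n₀ᵢ/nᵢ) / Σ(cᵢ·n₁ᵢ/nᵢ), with n₁ᵢ = aᵢ+bᵢ (exposed), n₀ᵢ = cᵢ+dᵢ (unexposed), nᵢ = n₁ᵢ+n₀ᵢ.
Stratum 1 (Non-smokers): n₁ = 2461, n₀ = 2799, n = 5260; a·n₀/n = 1948·2799/5260 = 1036.5878; c·n₁/n = 919·2461/5260 = 429.9732
Stratum 2 (Smokers): n₁ = 2789, n₀ = 2747, n = 5536; a·n₀/n = 1690·2747/5536 = 838.5892; c·n₁/n = 1191·2789/5536 = 600.0179
RR_MH = (1036.5878 + 838.5892) / (429.9732 + 600.0179) = 1875.1771 / 1029.9911 = 1.82058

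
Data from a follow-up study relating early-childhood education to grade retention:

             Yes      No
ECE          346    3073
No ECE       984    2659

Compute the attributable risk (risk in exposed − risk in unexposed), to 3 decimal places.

Cells: a = 346, b = 3073, c = 984, d = 2659.
Risk in exposed = 346/3419 = 0.101199; risk in unexposed = 984/3643 = 0.270107.
Risk difference = 0.101199 − 0.270107 = -0.168908

-0.169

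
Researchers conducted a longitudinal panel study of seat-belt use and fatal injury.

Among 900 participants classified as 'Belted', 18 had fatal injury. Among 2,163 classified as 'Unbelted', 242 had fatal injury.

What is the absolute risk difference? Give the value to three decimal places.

-0.092

From the description: a = 18, b = 882, c = 242, d = 1921.
Risk in exposed = 18/900 = 0.020000; risk in unexposed = 242/2163 = 0.111882.
Risk difference = 0.020000 − 0.111882 = -0.091882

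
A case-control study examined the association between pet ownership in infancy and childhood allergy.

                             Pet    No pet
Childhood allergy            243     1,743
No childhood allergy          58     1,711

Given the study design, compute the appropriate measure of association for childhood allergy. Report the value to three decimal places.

4.113

Reading the table with exposure as columns: a = 243 (Pet, case), b = 58 (Pet, non-case), c = 1743 (No pet, case), d = 1711.
This is a case-control study: participants were sampled on outcome status, so risks in the source population cannot be estimated directly — relative risk is not valid here. The odds ratio is the appropriate measure.
OR = (a·d)/(b·c) = (243 × 1711) / (58 × 1743) = 415773 / 101094 = 4.11274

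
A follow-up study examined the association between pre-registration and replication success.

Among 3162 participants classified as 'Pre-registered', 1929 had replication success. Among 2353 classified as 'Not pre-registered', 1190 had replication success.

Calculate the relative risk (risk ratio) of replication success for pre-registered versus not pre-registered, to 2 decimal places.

From the description: a = 1929, b = 1233, c = 1190, d = 1163.
Risk in exposed = 1929/3162 = 0.61006; risk in unexposed = 1190/2353 = 0.50574.
RR = 0.61006 / 0.50574 = 1.20627
The risk among the exposed is 1.21 times that among the unexposed.

1.21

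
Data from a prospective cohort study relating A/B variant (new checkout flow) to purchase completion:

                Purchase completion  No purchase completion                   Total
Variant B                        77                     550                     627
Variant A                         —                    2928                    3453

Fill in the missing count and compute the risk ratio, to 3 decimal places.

The missing cell is in the unexposed row: 3453 − 2928 = 525.
So a = 77, b = 550, c = 525, d = 2928.
RR = [a/(a+b)] / [c/(c+d)] = (77/627) / (525/3453) = 0.12281/0.15204 = 0.80772

0.808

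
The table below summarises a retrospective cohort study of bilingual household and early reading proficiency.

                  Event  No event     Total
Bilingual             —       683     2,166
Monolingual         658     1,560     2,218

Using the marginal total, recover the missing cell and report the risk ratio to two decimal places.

The missing cell is in the exposed row: 2166 − 683 = 1483.
So a = 1483, b = 683, c = 658, d = 1560.
RR = [a/(a+b)] / [c/(c+d)] = (1483/2166) / (658/2218) = 0.68467/0.29666 = 2.30791

2.31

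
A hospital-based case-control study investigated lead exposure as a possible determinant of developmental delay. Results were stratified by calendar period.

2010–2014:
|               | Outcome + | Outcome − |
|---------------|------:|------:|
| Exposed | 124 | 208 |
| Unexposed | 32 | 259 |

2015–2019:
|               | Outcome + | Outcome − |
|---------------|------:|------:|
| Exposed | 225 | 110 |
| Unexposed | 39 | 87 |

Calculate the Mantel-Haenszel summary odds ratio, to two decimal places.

4.70

OR_MH = Σ(aᵢdᵢ/nᵢ) / Σ(bᵢcᵢ/nᵢ), where nᵢ is the stratum total.
Stratum 1 (2010–2014): n = 623; a·d/n = 124·259/623 = 51.5506; b·c/n = 208·32/623 = 10.6838
Stratum 2 (2015–2019): n = 461; a·d/n = 225·87/461 = 42.4620; b·c/n = 110·39/461 = 9.3059
OR_MH = (51.5506 + 42.4620) / (10.6838 + 9.3059) = 94.0126 / 19.9896 = 4.70307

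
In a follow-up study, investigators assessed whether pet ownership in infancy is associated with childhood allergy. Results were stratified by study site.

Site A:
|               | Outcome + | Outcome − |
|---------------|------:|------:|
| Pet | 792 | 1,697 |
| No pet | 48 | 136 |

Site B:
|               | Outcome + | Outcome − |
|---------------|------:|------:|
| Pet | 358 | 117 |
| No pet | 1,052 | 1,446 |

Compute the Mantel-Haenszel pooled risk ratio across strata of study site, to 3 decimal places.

RR_MH = Σ(aᵢ·n₀ᵢ/nᵢ) / Σ(cᵢ·n₁ᵢ/nᵢ), with n₁ᵢ = aᵢ+bᵢ (exposed), n₀ᵢ = cᵢ+dᵢ (unexposed), nᵢ = n₁ᵢ+n₀ᵢ.
Stratum 1 (Site A): n₁ = 2489, n₀ = 184, n = 2673; a·n₀/n = 792·184/2673 = 54.5185; c·n₁/n = 48·2489/2673 = 44.6958
Stratum 2 (Site B): n₁ = 475, n₀ = 2498, n = 2973; a·n₀/n = 358·2498/2973 = 300.8019; c·n₁/n = 1052·475/2973 = 168.0794
RR_MH = (54.5185 + 300.8019) / (44.6958 + 168.0794) = 355.3204 / 212.7752 = 1.66993

1.670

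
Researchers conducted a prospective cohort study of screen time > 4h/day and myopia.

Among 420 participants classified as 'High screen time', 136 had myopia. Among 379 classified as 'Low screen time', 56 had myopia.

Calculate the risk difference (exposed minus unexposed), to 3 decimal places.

From the description: a = 136, b = 284, c = 56, d = 323.
Risk in exposed = 136/420 = 0.323810; risk in unexposed = 56/379 = 0.147757.
Risk difference = 0.323810 − 0.147757 = 0.176052

0.176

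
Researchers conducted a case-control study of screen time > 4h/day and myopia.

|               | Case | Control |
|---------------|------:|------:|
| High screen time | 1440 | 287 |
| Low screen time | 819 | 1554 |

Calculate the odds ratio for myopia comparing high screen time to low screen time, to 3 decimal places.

Cells: a = 1440, b = 287, c = 819, d = 1554.
OR = (a·d)/(b·c) = (1440 × 1554) / (287 × 819) = 2237760 / 235053 = 9.52024
The odds of myopia are about 9.52 times as high in the high screen time group.

9.520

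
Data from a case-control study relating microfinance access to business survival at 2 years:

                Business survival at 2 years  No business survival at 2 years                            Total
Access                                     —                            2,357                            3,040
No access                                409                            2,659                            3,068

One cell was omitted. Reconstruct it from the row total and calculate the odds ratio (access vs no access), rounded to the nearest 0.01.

1.88

The missing cell is in the exposed row: 3040 − 2357 = 683.
So a = 683, b = 2357, c = 409, d = 2659.
OR = (a·d)/(b·c) = (683 × 2659) / (2357 × 409) = 1816097 / 964013 = 1.88389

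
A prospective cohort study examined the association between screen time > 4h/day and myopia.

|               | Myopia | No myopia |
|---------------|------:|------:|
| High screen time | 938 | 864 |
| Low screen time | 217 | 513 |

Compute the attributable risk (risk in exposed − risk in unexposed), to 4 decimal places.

Cells: a = 938, b = 864, c = 217, d = 513.
Risk in exposed = 938/1802 = 0.520533; risk in unexposed = 217/730 = 0.297260.
Risk difference = 0.520533 − 0.297260 = 0.223272

0.2233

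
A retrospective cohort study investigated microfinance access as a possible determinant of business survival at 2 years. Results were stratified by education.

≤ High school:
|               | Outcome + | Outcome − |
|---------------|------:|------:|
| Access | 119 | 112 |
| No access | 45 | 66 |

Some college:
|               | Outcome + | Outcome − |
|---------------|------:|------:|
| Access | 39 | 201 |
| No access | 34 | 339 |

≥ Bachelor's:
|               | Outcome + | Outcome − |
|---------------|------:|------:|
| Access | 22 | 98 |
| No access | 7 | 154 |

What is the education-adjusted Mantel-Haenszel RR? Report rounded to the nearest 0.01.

1.61

RR_MH = Σ(aᵢ·n₀ᵢ/nᵢ) / Σ(cᵢ·n₁ᵢ/nᵢ), with n₁ᵢ = aᵢ+bᵢ (exposed), n₀ᵢ = cᵢ+dᵢ (unexposed), nᵢ = n₁ᵢ+n₀ᵢ.
Stratum 1 (≤ High school): n₁ = 231, n₀ = 111, n = 342; a·n₀/n = 119·111/342 = 38.6228; c·n₁/n = 45·231/342 = 30.3947
Stratum 2 (Some college): n₁ = 240, n₀ = 373, n = 613; a·n₀/n = 39·373/613 = 23.7308; c·n₁/n = 34·240/613 = 13.3116
Stratum 3 (≥ Bachelor's): n₁ = 120, n₀ = 161, n = 281; a·n₀/n = 22·161/281 = 12.6050; c·n₁/n = 7·120/281 = 2.9893
RR_MH = (38.6228 + 23.7308 + 12.6050) / (30.3947 + 13.3116 + 2.9893) = 74.9586 / 46.6956 = 1.60526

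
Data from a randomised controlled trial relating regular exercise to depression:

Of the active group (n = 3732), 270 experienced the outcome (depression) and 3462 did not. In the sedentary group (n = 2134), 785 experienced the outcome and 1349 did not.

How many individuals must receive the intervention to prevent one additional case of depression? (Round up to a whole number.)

Risk in treated group = 270/3732 = 0.07235; risk in control = 785/2134 = 0.36785.
Absolute risk reduction = 0.36785 − 0.07235 = 0.29551
NNT = 1 / ARR = 1 / 0.29551 = 3.384 → round up → 4

4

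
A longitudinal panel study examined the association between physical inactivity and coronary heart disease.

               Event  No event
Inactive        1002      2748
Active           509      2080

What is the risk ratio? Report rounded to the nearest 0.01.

1.36

Cells: a = 1002, b = 2748, c = 509, d = 2080.
Risk in exposed = 1002/3750 = 0.26720; risk in unexposed = 509/2589 = 0.19660.
RR = 0.26720 / 0.19660 = 1.35910
The risk among the exposed is 1.36 times that among the unexposed.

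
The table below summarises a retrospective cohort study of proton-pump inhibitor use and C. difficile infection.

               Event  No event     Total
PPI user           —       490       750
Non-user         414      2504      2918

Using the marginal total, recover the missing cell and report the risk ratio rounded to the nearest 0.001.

2.443

The missing cell is in the exposed row: 750 − 490 = 260.
So a = 260, b = 490, c = 414, d = 2504.
RR = [a/(a+b)] / [c/(c+d)] = (260/750) / (414/2918) = 0.34667/0.14188 = 2.44341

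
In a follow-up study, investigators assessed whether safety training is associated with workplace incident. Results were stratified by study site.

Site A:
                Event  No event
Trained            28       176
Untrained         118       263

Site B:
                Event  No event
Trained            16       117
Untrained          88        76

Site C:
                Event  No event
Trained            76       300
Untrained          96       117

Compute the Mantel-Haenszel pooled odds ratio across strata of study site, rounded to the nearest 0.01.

OR_MH = Σ(aᵢdᵢ/nᵢ) / Σ(bᵢcᵢ/nᵢ), where nᵢ is the stratum total.
Stratum 1 (Site A): n = 585; a·d/n = 28·263/585 = 12.5880; b·c/n = 176·118/585 = 35.5009
Stratum 2 (Site B): n = 297; a·d/n = 16·76/297 = 4.0943; b·c/n = 117·88/297 = 34.6667
Stratum 3 (Site C): n = 589; a·d/n = 76·117/589 = 15.0968; b·c/n = 300·96/589 = 48.8964
OR_MH = (12.5880 + 4.0943 + 15.0968) / (35.5009 + 34.6667 + 48.8964) = 31.7791 / 119.0640 = 0.26691

0.27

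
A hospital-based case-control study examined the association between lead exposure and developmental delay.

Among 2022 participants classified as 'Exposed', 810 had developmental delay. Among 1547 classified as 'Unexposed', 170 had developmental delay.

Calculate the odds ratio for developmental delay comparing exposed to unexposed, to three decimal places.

From the description: a = 810, b = 1212, c = 170, d = 1377.
OR = (a·d)/(b·c) = (810 × 1377) / (1212 × 170) = 1115370 / 206040 = 5.41337
The odds of developmental delay are about 5.41 times as high in the exposed group.

5.413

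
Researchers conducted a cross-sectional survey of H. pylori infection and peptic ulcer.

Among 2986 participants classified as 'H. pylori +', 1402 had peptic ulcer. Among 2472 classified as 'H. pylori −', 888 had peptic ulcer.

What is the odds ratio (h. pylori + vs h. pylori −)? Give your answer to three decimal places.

From the description: a = 1402, b = 1584, c = 888, d = 1584.
OR = (a·d)/(b·c) = (1402 × 1584) / (1584 × 888) = 2220768 / 1406592 = 1.57883
The odds of peptic ulcer are about 1.58 times as high in the h. pylori + group.

1.579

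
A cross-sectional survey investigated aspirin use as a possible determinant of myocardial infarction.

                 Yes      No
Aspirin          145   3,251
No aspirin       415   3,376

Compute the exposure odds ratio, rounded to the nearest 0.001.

0.363

Cells: a = 145, b = 3251, c = 415, d = 3376.
OR = (a·d)/(b·c) = (145 × 3376) / (3251 × 415) = 489520 / 1349165 = 0.36283
Exposure is associated with lower odds of myocardial infarction (OR = 0.36 < 1).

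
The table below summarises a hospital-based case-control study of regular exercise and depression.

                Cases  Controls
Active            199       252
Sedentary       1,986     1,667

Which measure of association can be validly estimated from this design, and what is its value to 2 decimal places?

0.66

Cells: a = 199, b = 252, c = 1986, d = 1667.
This is a hospital-based case-control study: participants were sampled on outcome status, so risks in the source population cannot be estimated directly — relative risk is not valid here. The odds ratio is the appropriate measure.
OR = (a·d)/(b·c) = (199 × 1667) / (252 × 1986) = 331733 / 500472 = 0.66284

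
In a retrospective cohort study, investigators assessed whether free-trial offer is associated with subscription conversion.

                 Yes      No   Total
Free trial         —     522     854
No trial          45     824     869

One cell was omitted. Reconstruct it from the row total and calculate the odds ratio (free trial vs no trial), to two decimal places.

11.65

The missing cell is in the exposed row: 854 − 522 = 332.
So a = 332, b = 522, c = 45, d = 824.
OR = (a·d)/(b·c) = (332 × 824) / (522 × 45) = 273568 / 23490 = 11.64615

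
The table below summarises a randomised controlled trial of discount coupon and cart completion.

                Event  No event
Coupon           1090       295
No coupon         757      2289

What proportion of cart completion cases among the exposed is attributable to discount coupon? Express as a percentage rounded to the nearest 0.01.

Cells: a = 1090, b = 295, c = 757, d = 2289.
Risk in exposed = 1090/1385 = 0.78700; risk in unexposed = 757/3046 = 0.24852.
RR = 0.78700/0.24852 = 3.16673
AR% = (RR − 1)/RR × 100 = (3.16673 − 1)/3.16673 × 100 = 68.4217%

68.42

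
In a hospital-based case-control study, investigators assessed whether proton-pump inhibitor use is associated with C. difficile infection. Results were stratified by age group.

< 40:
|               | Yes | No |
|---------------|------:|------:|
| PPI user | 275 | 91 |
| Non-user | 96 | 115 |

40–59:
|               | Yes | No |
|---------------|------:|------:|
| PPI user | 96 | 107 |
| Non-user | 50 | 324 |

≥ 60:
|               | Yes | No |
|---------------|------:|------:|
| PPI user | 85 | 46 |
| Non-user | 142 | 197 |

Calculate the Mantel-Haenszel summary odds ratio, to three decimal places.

OR_MH = Σ(aᵢdᵢ/nᵢ) / Σ(bᵢcᵢ/nᵢ), where nᵢ is the stratum total.
Stratum 1 (< 40): n = 577; a·d/n = 275·115/577 = 54.8094; b·c/n = 91·96/577 = 15.1404
Stratum 2 (40–59): n = 577; a·d/n = 96·324/577 = 53.9064; b·c/n = 107·50/577 = 9.2721
Stratum 3 (≥ 60): n = 470; a·d/n = 85·197/470 = 35.6277; b·c/n = 46·142/470 = 13.8979
OR_MH = (54.8094 + 53.9064 + 35.6277) / (15.1404 + 9.2721 + 13.8979) = 144.3434 / 38.3104 = 3.76774

3.768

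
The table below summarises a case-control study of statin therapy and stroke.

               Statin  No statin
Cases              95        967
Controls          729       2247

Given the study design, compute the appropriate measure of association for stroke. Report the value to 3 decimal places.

Reading the table with exposure as columns: a = 95 (Statin, case), b = 729 (Statin, non-case), c = 967 (No statin, case), d = 2247.
This is a case-control study: participants were sampled on outcome status, so risks in the source population cannot be estimated directly — relative risk is not valid here. The odds ratio is the appropriate measure.
OR = (a·d)/(b·c) = (95 × 2247) / (729 × 967) = 213465 / 704943 = 0.30281

0.303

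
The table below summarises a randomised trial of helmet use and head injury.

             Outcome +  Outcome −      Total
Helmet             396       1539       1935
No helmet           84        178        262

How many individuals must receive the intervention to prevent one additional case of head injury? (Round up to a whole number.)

Risk in treated group = 396/1935 = 0.20465; risk in control = 84/262 = 0.32061.
Absolute risk reduction = 0.32061 − 0.20465 = 0.11596
NNT = 1 / ARR = 1 / 0.11596 = 8.624 → round up → 9

9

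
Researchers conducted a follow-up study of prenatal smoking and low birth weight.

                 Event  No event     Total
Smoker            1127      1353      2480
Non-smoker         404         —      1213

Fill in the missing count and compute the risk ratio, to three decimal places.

The missing cell is in the unexposed row: 1213 − 404 = 809.
So a = 1127, b = 1353, c = 404, d = 809.
RR = [a/(a+b)] / [c/(c+d)] = (1127/2480) / (404/1213) = 0.45444/0.33306 = 1.36443

1.364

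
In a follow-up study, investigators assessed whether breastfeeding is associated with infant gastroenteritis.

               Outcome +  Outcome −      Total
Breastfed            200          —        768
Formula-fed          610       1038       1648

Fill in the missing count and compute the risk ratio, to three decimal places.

The missing cell is in the exposed row: 768 − 200 = 568.
So a = 200, b = 568, c = 610, d = 1038.
RR = [a/(a+b)] / [c/(c+d)] = (200/768) / (610/1648) = 0.26042/0.37015 = 0.70355

0.704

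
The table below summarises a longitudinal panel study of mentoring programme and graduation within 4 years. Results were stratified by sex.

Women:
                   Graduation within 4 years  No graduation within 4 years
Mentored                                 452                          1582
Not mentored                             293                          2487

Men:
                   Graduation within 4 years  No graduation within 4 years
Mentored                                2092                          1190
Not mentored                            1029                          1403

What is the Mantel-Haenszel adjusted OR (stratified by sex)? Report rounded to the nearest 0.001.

2.406

OR_MH = Σ(aᵢdᵢ/nᵢ) / Σ(bᵢcᵢ/nᵢ), where nᵢ is the stratum total.
Stratum 1 (Women): n = 4814; a·d/n = 452·2487/4814 = 233.5114; b·c/n = 1582·293/4814 = 96.2871
Stratum 2 (Men): n = 5714; a·d/n = 2092·1403/5714 = 513.6640; b·c/n = 1190·1029/5714 = 214.3000
OR_MH = (233.5114 + 513.6640) / (96.2871 + 214.3000) = 747.1754 / 310.5870 = 2.40569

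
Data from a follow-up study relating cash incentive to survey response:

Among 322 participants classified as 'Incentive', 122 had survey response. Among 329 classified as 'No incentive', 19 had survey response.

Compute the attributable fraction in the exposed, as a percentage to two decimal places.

From the description: a = 122, b = 200, c = 19, d = 310.
Risk in exposed = 122/322 = 0.37888; risk in unexposed = 19/329 = 0.05775.
RR = 0.37888/0.05775 = 6.56064
AR% = (RR − 1)/RR × 100 = (6.56064 − 1)/6.56064 × 100 = 84.7576%

84.76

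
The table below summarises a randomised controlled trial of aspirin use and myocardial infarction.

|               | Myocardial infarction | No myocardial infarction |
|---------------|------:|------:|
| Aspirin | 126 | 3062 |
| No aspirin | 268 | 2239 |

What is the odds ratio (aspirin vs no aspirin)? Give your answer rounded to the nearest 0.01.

0.34

Cells: a = 126, b = 3062, c = 268, d = 2239.
OR = (a·d)/(b·c) = (126 × 2239) / (3062 × 268) = 282114 / 820616 = 0.34378
Exposure is associated with lower odds of myocardial infarction (OR = 0.34 < 1).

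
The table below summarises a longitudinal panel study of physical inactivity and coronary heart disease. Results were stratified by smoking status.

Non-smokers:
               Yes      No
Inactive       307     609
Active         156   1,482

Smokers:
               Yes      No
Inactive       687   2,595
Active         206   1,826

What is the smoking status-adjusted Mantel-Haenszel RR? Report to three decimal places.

2.509

RR_MH = Σ(aᵢ·n₀ᵢ/nᵢ) / Σ(cᵢ·n₁ᵢ/nᵢ), with n₁ᵢ = aᵢ+bᵢ (exposed), n₀ᵢ = cᵢ+dᵢ (unexposed), nᵢ = n₁ᵢ+n₀ᵢ.
Stratum 1 (Non-smokers): n₁ = 916, n₀ = 1638, n = 2554; a·n₀/n = 307·1638/2554 = 196.8935; c·n₁/n = 156·916/2554 = 55.9499
Stratum 2 (Smokers): n₁ = 3282, n₀ = 2032, n = 5314; a·n₀/n = 687·2032/5314 = 262.6993; c·n₁/n = 206·3282/5314 = 127.2285
RR_MH = (196.8935 + 262.6993) / (55.9499 + 127.2285) = 459.5928 / 183.1783 = 2.50899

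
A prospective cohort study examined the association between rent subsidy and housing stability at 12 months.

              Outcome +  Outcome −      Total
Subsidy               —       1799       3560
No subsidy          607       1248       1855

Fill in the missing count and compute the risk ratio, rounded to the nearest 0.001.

The missing cell is in the exposed row: 3560 − 1799 = 1761.
So a = 1761, b = 1799, c = 607, d = 1248.
RR = [a/(a+b)] / [c/(c+d)] = (1761/3560) / (607/1855) = 0.49466/0.32722 = 1.51170

1.512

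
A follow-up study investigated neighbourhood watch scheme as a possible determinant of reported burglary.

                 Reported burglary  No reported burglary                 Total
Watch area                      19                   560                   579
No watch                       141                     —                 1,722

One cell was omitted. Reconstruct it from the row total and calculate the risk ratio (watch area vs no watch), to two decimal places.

0.40

The missing cell is in the unexposed row: 1722 − 141 = 1581.
So a = 19, b = 560, c = 141, d = 1581.
RR = [a/(a+b)] / [c/(c+d)] = (19/579) / (141/1722) = 0.03282/0.08188 = 0.40076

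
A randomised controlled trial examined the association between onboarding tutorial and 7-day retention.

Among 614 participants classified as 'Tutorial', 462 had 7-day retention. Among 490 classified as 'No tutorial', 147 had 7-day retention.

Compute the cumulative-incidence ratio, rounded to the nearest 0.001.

From the description: a = 462, b = 152, c = 147, d = 343.
Risk in exposed = 462/614 = 0.75244; risk in unexposed = 147/490 = 0.30000.
RR = 0.75244 / 0.30000 = 2.50814
The risk among the exposed is 2.51 times that among the unexposed.

2.508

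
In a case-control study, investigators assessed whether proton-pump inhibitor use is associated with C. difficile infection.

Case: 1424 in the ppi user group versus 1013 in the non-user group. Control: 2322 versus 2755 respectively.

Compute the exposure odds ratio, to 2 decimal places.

From the description: a = 1424, b = 2322, c = 1013, d = 2755.
OR = (a·d)/(b·c) = (1424 × 2755) / (2322 × 1013) = 3923120 / 2352186 = 1.66786
The odds of C. difficile infection are about 1.67 times as high in the ppi user group.

1.67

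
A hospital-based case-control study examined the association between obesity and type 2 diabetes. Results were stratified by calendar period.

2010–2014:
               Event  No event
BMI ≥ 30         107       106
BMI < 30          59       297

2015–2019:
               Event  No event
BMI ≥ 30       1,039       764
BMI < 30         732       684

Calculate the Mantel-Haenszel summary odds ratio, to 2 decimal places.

OR_MH = Σ(aᵢdᵢ/nᵢ) / Σ(bᵢcᵢ/nᵢ), where nᵢ is the stratum total.
Stratum 1 (2010–2014): n = 569; a·d/n = 107·297/569 = 55.8506; b·c/n = 106·59/569 = 10.9912
Stratum 2 (2015–2019): n = 3219; a·d/n = 1039·684/3219 = 220.7754; b·c/n = 764·732/3219 = 173.7335
OR_MH = (55.8506 + 220.7754) / (10.9912 + 173.7335) = 276.6260 / 184.7247 = 1.49750

1.50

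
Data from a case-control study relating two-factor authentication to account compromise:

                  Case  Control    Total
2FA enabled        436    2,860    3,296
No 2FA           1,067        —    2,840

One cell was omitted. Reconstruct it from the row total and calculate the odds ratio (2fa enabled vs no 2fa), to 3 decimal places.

The missing cell is in the unexposed row: 2840 − 1067 = 1773.
So a = 436, b = 2860, c = 1067, d = 1773.
OR = (a·d)/(b·c) = (436 × 1773) / (2860 × 1067) = 773028 / 3051620 = 0.25332

0.253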